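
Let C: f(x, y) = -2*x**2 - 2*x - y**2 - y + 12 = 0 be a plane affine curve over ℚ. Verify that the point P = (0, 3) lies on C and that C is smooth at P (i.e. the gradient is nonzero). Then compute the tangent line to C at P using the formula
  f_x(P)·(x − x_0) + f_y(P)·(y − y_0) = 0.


Tangent line at P: -2*x - 7*y + 21 = 0.

Step 1: f(0, 3) = 0, so P lies on C.
Step 2: partial derivatives
  f_x(x, y) = -4*x - 2, f_y(x, y) = -2*y - 1.
  f_x(P) = -2, f_y(P) = -7 (gradient nonzero, so P is smooth).
Step 3: tangent line at P: -2·(x − 0) + -7·(y − 3) = 0.
Expanding: -2*x - 7*y + 21 = 0.


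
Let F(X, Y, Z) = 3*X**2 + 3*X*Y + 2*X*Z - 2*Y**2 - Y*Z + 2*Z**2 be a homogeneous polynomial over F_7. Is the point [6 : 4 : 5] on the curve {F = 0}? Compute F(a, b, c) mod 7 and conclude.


F(6,4,5) ≡ 0 (mod 7); P is on the curve.

Evaluate F(6, 4, 5) term-by-term (mod 7).
  3*X**2 ↦ 3·36·1·1 = 108
  3*X*Y ↦ 3·6·4·1 = 72
  2*X*Z ↦ 2·6·1·5 = 60
  -2*Y**2 ↦ -2·1·16·1 = -32
  -Y*Z ↦ -1·1·4·5 = -20
  2*Z**2 ↦ 2·1·1·25 = 50
Sum: F(6, 4, 5) = (108) + (72) + (60) + (-32) + (-20) + (50) = 238.
Reducing mod 7: 238 ≡ 0 (mod 7).
Since F(a, b, c) ≡ 0 (mod 7), P lies on the curve.


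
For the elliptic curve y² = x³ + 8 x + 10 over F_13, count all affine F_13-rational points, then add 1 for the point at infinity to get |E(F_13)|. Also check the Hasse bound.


Affine points = {(0, 6), (0, 7), (3, 3), (3, 10), (6, 1), (6, 12), (8, 1), (8, 12), (11, 5), (11, 8), (12, 1), (12, 12)}; affine count = 12; |E(F_13)| = 13.

Discriminant check: Δ ∝ 4a³ + 27b² = 4·8³ + 27·10² = 4·512 + 27·100 ≡ 3 (mod 13). Nonzero ⇒ E is nonsingular.
For each x ∈ F_13, compute rhs = x³ + 8·x + 10 mod 13, then count y ∈ F_13 with y² ≡ rhs.
  x = 0: rhs = 10, matching y values: 6, 7 (2 points).
  x = 1: rhs = 6, matching y values: none (0 points).
  x = 2: rhs = 8, matching y values: none (0 points).
  x = 3: rhs = 9, matching y values: 3, 10 (2 points).
  x = 4: rhs = 2, matching y values: none (0 points).
  x = 5: rhs = 6, matching y values: none (0 points).
  x = 6: rhs = 1, matching y values: 1, 12 (2 points).
  x = 7: rhs = 6, matching y values: none (0 points).
  x = 8: rhs = 1, matching y values: 1, 12 (2 points).
  x = 9: rhs = 5, matching y values: none (0 points).
  x = 10: rhs = 11, matching y values: none (0 points).
  x = 11: rhs = 12, matching y values: 5, 8 (2 points).
  x = 12: rhs = 1, matching y values: 1, 12 (2 points).
Total affine count: 12.
Full point count |E(F_13)| = 12 + 1 = 13.
Hasse bound: |13 − (13+1)| = |-1| = 1 ≤ 2√13 ≈ 7.2111 ✓.


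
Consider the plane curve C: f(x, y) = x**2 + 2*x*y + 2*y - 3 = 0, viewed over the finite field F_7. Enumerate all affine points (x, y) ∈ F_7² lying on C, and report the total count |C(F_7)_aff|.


Affine F_7-points: {(0, 5), (1, 4), (2, 1), (3, 1), (4, 5), (5, 4)}; count = 6.

For each of the 49 pairs (x, y) ∈ F_7², evaluate f(x, y) mod 7. Record the zeros.
  x = 0: [0↦4, 1↦6, 2↦1, 3↦3, 4↦5, 5↦0, 6↦2]  zeros at y ∈ {5}
  x = 1: [0↦5, 1↦2, 2↦6, 3↦3, 4↦0, 5↦4, 6↦1]  zeros at y ∈ {4}
  x = 2: [0↦1, 1↦0, 2↦6, 3↦5, 4↦4, 5↦3, 6↦2]  zeros at y ∈ {1}
  x = 3: [0↦6, 1↦0, 2↦1, 3↦2, 4↦3, 5↦4, 6↦5]  zeros at y ∈ {1}
  x = 4: [0↦6, 1↦2, 2↦5, 3↦1, 4↦4, 5↦0, 6↦3]  zeros at y ∈ {5}
  x = 5: [0↦1, 1↦6, 2↦4, 3↦2, 4↦0, 5↦5, 6↦3]  zeros at y ∈ {4}
  x = 6: [0↦5, 1↦5, 2↦5, 3↦5, 4↦5, 5↦5, 6↦5]  zeros at y ∈ ∅
Collecting zeros: affine points = {(0, 5), (1, 4), (2, 1), (3, 1), (4, 5), (5, 4)}.
Total count |C(F_7)_aff| = 6.


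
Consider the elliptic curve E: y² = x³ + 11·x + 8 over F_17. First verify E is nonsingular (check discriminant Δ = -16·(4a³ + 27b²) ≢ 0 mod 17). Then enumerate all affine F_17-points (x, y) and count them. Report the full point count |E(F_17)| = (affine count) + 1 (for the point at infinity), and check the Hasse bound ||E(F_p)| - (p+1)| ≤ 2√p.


Affine points = {(0, 5), (0, 12), (2, 2), (2, 15), (3, 0), (5, 1), (5, 16), (6, 1), (6, 16), (8, 8), (8, 9), (10, 8), (10, 9), (11, 7), (11, 10), (12, 7), (12, 10), (13, 6), (13, 11), (14, 4), (14, 13), (16, 8), (16, 9)}; affine count = 23; |E(F_17)| = 24.

Discriminant check: Δ ∝ 4a³ + 27b² = 4·11³ + 27·8² = 4·1331 + 27·64 ≡ 14 (mod 17). Nonzero ⇒ E is nonsingular.
For each x ∈ F_17, compute rhs = x³ + 11·x + 8 mod 17, then count y ∈ F_17 with y² ≡ rhs.
  x = 0: rhs = 8, matching y values: 5, 12 (2 points).
  x = 1: rhs = 3, matching y values: none (0 points).
  x = 2: rhs = 4, matching y values: 2, 15 (2 points).
  x = 3: rhs = 0, matching y values: 0 (1 points).
  x = 4: rhs = 14, matching y values: none (0 points).
  x = 5: rhs = 1, matching y values: 1, 16 (2 points).
  x = 6: rhs = 1, matching y values: 1, 16 (2 points).
  x = 7: rhs = 3, matching y values: none (0 points).
  x = 8: rhs = 13, matching y values: 8, 9 (2 points).
  x = 9: rhs = 3, matching y values: none (0 points).
  x = 10: rhs = 13, matching y values: 8, 9 (2 points).
  x = 11: rhs = 15, matching y values: 7, 10 (2 points).
  x = 12: rhs = 15, matching y values: 7, 10 (2 points).
  x = 13: rhs = 2, matching y values: 6, 11 (2 points).
  x = 14: rhs = 16, matching y values: 4, 13 (2 points).
  x = 15: rhs = 12, matching y values: none (0 points).
  x = 16: rhs = 13, matching y values: 8, 9 (2 points).
Total affine count: 23.
Full point count |E(F_17)| = 23 + 1 = 24.
Hasse bound: |24 − (17+1)| = |6| = 6 ≤ 2√17 ≈ 8.2462 ✓.


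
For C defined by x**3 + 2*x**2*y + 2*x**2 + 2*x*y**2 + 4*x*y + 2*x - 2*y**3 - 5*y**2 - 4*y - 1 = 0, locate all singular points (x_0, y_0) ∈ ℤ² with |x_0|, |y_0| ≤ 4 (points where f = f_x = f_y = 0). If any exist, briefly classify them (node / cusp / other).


Singular points: {(0, -1)}; classification: cusp.

Compute partial derivatives:
  f_x = 3*x**2 + 4*x*y + 4*x + 2*y**2 + 4*y + 2.
  f_y = 2*x**2 + 4*x*y + 4*x - 6*y**2 - 10*y - 4.
Scan x_0 ∈ {−4, ..., 4}. For each x_0, f_y(x_0, y) is a polynomial in y; find its integer roots y ∈ {−4, ..., 4}, then test f_x and f at those candidates.
  x = -4: f_y(-4, y) = -6*y**2 - 26*y + 12; no integer root y with |y| ≤ 4.
  x = -3: f_y(-3, y) = -6*y**2 - 22*y + 2; no integer root y with |y| ≤ 4.
  x = -2: f_y(-2, y) = -6*y**2 - 18*y - 4; no integer root y with |y| ≤ 4.
  x = -1: f_y(-1, y) = -6*y**2 - 14*y - 6; no integer root y with |y| ≤ 4.
  x = 0: f_y(0, y) = -6*y**2 - 10*y - 4; vanishes at y ∈ {-1}. (0, -1): f_x = 0, f = 0 — SINGULAR.
  x = 1: f_y(1, y) = -6*y**2 - 6*y + 2; no integer root y with |y| ≤ 4.
  x = 2: f_y(2, y) = -6*y**2 - 2*y + 12; no integer root y with |y| ≤ 4.
  x = 3: f_y(3, y) = -6*y**2 + 2*y + 26; no integer root y with |y| ≤ 4.
  x = 4: f_y(4, y) = -6*y**2 + 6*y + 44; no integer root y with |y| ≤ 4.
Only singular point on the grid: (0, -1).
Classify: substitute x = 0 + u, y = -1 + v and expand: f = u**3 + 2*u**2*v + 2*u*v**2 - 2*v**3 + v**2.
No constant or linear terms (consistent with a singular point). Quadratic part: v**2. Cubic part: u**3 + 2*u**2*v + 2*u*v**2 - 2*v**3.
The quadratic part v**2 is a perfect square, so there is a single (double) tangent line v = 0, i.e. y = -1. Restricting the cubic part to that line (v = 0) leaves u**3 ≠ 0, so f is not divisible by v and the branch is v² ≈ -u**3 to lowest order — this is a cusp.
Classification: cusp.


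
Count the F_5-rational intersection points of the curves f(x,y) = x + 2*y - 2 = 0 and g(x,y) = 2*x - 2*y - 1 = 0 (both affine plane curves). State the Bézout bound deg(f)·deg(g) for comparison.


Common zeros: {(1, 3)}; count = 1; Bézout bound = 1.

deg(f) = 1, deg(g) = 1, so Bézout bound = 1.
Scan x ∈ F_5. For each x, list the y ∈ F_5 with f(x, y) ≡ 0 and those with g(x, y) ≡ 0 (mod 5); the common zeros in that column are the intersection.
  x = 0: f ≡ 0 at y ∈ {1}; g ≡ 0 at y ∈ {2}; common: ∅.
  x = 1: f ≡ 0 at y ∈ {3}; g ≡ 0 at y ∈ {3}; common: {3}.
  x = 2: f ≡ 0 at y ∈ {0}; g ≡ 0 at y ∈ {4}; common: ∅.
  x = 3: f ≡ 0 at y ∈ {2}; g ≡ 0 at y ∈ {0}; common: ∅.
  x = 4: f ≡ 0 at y ∈ {4}; g ≡ 0 at y ∈ {1}; common: ∅.
Collecting: common zeros = {(1, 3)}, so the count is 1.
Comparison with the Bézout bound: 1 ≤ 1 = deg(f)·deg(g), as expected for curves with no common component (the bound is attained).


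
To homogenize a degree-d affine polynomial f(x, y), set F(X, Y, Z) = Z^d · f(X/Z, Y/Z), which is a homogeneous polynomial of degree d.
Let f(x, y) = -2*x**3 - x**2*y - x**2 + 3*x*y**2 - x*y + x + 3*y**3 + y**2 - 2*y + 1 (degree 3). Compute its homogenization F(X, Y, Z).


F(X, Y, Z) = -2*X**3 - X**2*Y - X**2*Z + 3*X*Y**2 - X*Y*Z + X*Z**2 + 3*Y**3 + Y**2*Z - 2*Y*Z**2 + Z**3

deg(f) = 3.
Substitute x = X/Z, y = Y/Z into f, then multiply by Z^3.
  monomial -2·x^3·y^0 ↦ -2·X^3·Y^0·Z^0.
  monomial -1·x^2·y^1 ↦ -1·X^2·Y^1·Z^0.
  monomial -1·x^2·y^0 ↦ -1·X^2·Y^0·Z^1.
  monomial 3·x^1·y^2 ↦ 3·X^1·Y^2·Z^0.
  monomial -1·x^1·y^1 ↦ -1·X^1·Y^1·Z^1.
  monomial 1·x^1·y^0 ↦ 1·X^1·Y^0·Z^2.
  monomial 3·x^0·y^3 ↦ 3·X^0·Y^3·Z^0.
  monomial 1·x^0·y^2 ↦ 1·X^0·Y^2·Z^1.
  monomial -2·x^0·y^1 ↦ -2·X^0·Y^1·Z^2.
  monomial 1·x^0·y^0 ↦ 1·X^0·Y^0·Z^3.
Collecting: F(X, Y, Z) = -2*X**3 - X**2*Y - X**2*Z + 3*X*Y**2 - X*Y*Z + X*Z**2 + 3*Y**3 + Y**2*Z - 2*Y*Z**2 + Z**3.


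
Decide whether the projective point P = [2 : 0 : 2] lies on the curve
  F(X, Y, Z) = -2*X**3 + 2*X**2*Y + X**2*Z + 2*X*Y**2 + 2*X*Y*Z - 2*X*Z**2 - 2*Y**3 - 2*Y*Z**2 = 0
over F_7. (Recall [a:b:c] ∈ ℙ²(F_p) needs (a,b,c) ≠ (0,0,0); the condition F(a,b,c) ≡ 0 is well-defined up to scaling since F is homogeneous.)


F(2,0,2) ≡ 4 (mod 7); P is NOT on the curve.

Evaluate F(2, 0, 2) term-by-term (mod 7).
  -2*X**3 ↦ -2·8·1·1 = -16
  2*X**2*Y ↦ 2·4·0·1 = 0
  X**2*Z ↦ 1·4·1·2 = 8
  2*X*Y**2 ↦ 2·2·0·1 = 0
  2*X*Y*Z ↦ 2·2·0·2 = 0
  -2*X*Z**2 ↦ -2·2·1·4 = -16
  -2*Y**3 ↦ -2·1·0·1 = 0
  -2*Y*Z**2 ↦ -2·1·0·4 = 0
Sum: F(2, 0, 2) = (-16) + (0) + (8) + (0) + (0) + (-16) + (0) + (0) = -24.
Reducing mod 7: -24 ≡ 4 (mod 7).
Since F(a, b, c) ≡ 4 ≠ 0 (mod 7), P does NOT lie on the curve.


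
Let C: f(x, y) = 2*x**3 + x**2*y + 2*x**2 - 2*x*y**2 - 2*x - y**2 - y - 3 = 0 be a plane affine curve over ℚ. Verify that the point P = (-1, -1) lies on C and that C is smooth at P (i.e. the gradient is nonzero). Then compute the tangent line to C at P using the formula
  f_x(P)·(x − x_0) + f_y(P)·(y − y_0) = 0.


Tangent line at P: -2*y - 2 = 0.

Step 1: f(-1, -1) = 0, so P lies on C.
Step 2: partial derivatives
  f_x(x, y) = 6*x**2 + 2*x*y + 4*x - 2*y**2 - 2, f_y(x, y) = x**2 - 4*x*y - 2*y - 1.
  f_x(P) = 0, f_y(P) = -2 (gradient nonzero, so P is smooth).
Step 3: tangent line at P: 0·(x − -1) + -2·(y − -1) = 0.
Expanding: -2*y - 2 = 0.


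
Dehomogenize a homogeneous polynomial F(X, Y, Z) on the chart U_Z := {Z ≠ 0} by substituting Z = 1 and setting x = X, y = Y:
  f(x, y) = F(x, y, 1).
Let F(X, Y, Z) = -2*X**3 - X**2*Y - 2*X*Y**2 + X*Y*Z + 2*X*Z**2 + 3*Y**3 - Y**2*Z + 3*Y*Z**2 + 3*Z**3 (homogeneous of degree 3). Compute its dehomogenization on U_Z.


f(x, y) = -2*x**3 - x**2*y - 2*x*y**2 + x*y + 2*x + 3*y**3 - y**2 + 3*y + 3

On U_Z we set Z = 1. Each monomial c·X^i·Y^j·Z^k in F becomes c·x^i·y^j·1^k = c·x^i·y^j.
Substituting Z = 1: F(X, Y, 1) = -2*x**3 - x**2*y - 2*x*y**2 + x*y + 2*x + 3*y**3 - y**2 + 3*y + 3.
Note: deg(f) ≤ deg(F) = 3; strict inequality happens when F is divisible by Z (lost terms).


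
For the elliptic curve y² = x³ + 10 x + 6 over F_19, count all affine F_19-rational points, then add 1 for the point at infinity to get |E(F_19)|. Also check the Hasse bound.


Affine points = {(0, 5), (0, 14), (1, 6), (1, 13), (3, 5), (3, 14), (6, 4), (6, 15), (7, 1), (7, 18), (8, 3), (8, 16), (10, 2), (10, 17), (12, 7), (12, 12), (15, 4), (15, 15), (16, 5), (16, 14), (17, 4), (17, 15)}; affine count = 22; |E(F_19)| = 23.

Discriminant check: Δ ∝ 4a³ + 27b² = 4·10³ + 27·6² = 4·1000 + 27·36 ≡ 13 (mod 19). Nonzero ⇒ E is nonsingular.
For each x ∈ F_19, compute rhs = x³ + 10·x + 6 mod 19, then count y ∈ F_19 with y² ≡ rhs.
  x = 0: rhs = 6, matching y values: 5, 14 (2 points).
  x = 1: rhs = 17, matching y values: 6, 13 (2 points).
  x = 2: rhs = 15, matching y values: none (0 points).
  x = 3: rhs = 6, matching y values: 5, 14 (2 points).
  x = 4: rhs = 15, matching y values: none (0 points).
  x = 5: rhs = 10, matching y values: none (0 points).
  x = 6: rhs = 16, matching y values: 4, 15 (2 points).
  x = 7: rhs = 1, matching y values: 1, 18 (2 points).
  x = 8: rhs = 9, matching y values: 3, 16 (2 points).
  x = 9: rhs = 8, matching y values: none (0 points).
  x = 10: rhs = 4, matching y values: 2, 17 (2 points).
  x = 11: rhs = 3, matching y values: none (0 points).
  x = 12: rhs = 11, matching y values: 7, 12 (2 points).
  x = 13: rhs = 15, matching y values: none (0 points).
  x = 14: rhs = 2, matching y values: none (0 points).
  x = 15: rhs = 16, matching y values: 4, 15 (2 points).
  x = 16: rhs = 6, matching y values: 5, 14 (2 points).
  x = 17: rhs = 16, matching y values: 4, 15 (2 points).
  x = 18: rhs = 14, matching y values: none (0 points).
Total affine count: 22.
Full point count |E(F_19)| = 22 + 1 = 23.
Hasse bound: |23 − (19+1)| = |3| = 3 ≤ 2√19 ≈ 8.7178 ✓.


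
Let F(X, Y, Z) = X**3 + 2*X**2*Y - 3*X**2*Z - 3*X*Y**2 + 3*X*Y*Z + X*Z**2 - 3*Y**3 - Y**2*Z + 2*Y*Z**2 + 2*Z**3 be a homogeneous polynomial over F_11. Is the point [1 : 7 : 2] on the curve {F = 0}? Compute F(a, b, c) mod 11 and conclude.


F(1,7,2) ≡ 8 (mod 11); P is NOT on the curve.

Evaluate F(1, 7, 2) term-by-term (mod 11).
  X**3 ↦ 1·1·1·1 = 1
  2*X**2*Y ↦ 2·1·7·1 = 14
  -3*X**2*Z ↦ -3·1·1·2 = -6
  -3*X*Y**2 ↦ -3·1·49·1 = -147
  3*X*Y*Z ↦ 3·1·7·2 = 42
  X*Z**2 ↦ 1·1·1·4 = 4
  -3*Y**3 ↦ -3·1·343·1 = -1029
  -Y**2*Z ↦ -1·1·49·2 = -98
  2*Y*Z**2 ↦ 2·1·7·4 = 56
  2*Z**3 ↦ 2·1·1·8 = 16
Sum: F(1, 7, 2) = (1) + (14) + (-6) + (-147) + (42) + (4) + (-1029) + (-98) + (56) + (16) = -1147.
Reducing mod 11: -1147 ≡ 8 (mod 11).
Since F(a, b, c) ≡ 8 ≠ 0 (mod 11), P does NOT lie on the curve.


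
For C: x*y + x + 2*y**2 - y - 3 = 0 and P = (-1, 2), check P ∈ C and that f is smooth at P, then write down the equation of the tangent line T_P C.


Tangent line at P: 3*x + 6*y - 9 = 0.

Step 1: f(-1, 2) = 0, so P lies on C.
Step 2: partial derivatives
  f_x(x, y) = y + 1, f_y(x, y) = x + 4*y - 1.
  f_x(P) = 3, f_y(P) = 6 (gradient nonzero, so P is smooth).
Step 3: tangent line at P: 3·(x − -1) + 6·(y − 2) = 0.
Expanding: 3*x + 6*y - 9 = 0.


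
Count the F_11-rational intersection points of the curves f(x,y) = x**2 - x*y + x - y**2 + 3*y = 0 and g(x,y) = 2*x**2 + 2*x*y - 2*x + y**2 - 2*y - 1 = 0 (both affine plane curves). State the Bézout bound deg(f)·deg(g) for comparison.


Common zeros: ∅; count = 0; Bézout bound = 4.

deg(f) = 2, deg(g) = 2, so Bézout bound = 4.
Scan x ∈ F_11. For each x, list the y ∈ F_11 with f(x, y) ≡ 0 and those with g(x, y) ≡ 0 (mod 11); the common zeros in that column are the intersection.
  x = 0: f ≡ 0 at y ∈ {0, 3}; g ≡ 0 at y ∈ ∅; common: ∅.
  x = 1: f ≡ 0 at y ∈ {6, 7}; g ≡ 0 at y ∈ {1, 10}; common: ∅.
  x = 2: f ≡ 0 at y ∈ {3, 9}; g ≡ 0 at y ∈ {2, 7}; common: ∅.
  x = 3: f ≡ 0 at y ∈ {1, 10}; g ≡ 0 at y ∈ {0, 7}; common: ∅.
  x = 4: f ≡ 0 at y ∈ {4, 6}; g ≡ 0 at y ∈ ∅; common: ∅.
  x = 5: f ≡ 0 at y ∈ {2, 7}; g ≡ 0 at y ∈ ∅; common: ∅.
  x = 6: f ≡ 0 at y ∈ {9, 10}; g ≡ 0 at y ∈ ∅; common: ∅.
  x = 7: f ≡ 0 at y ∈ {2, 5}; g ≡ 0 at y ∈ ∅; common: ∅.
  x = 8: f ≡ 0 at y ∈ {1, 5}; g ≡ 0 at y ∈ {2, 6}; common: ∅.
  x = 9: f ≡ 0 at y ∈ {8}; g ≡ 0 at y ∈ {0, 6}; common: ∅.
  x = 10: f ≡ 0 at y ∈ {0, 4}; g ≡ 0 at y ∈ {1, 3}; common: ∅.
Collecting: common zeros = ∅, so the count is 0.
Comparison with the Bézout bound: 0 ≤ 4 = deg(f)·deg(g), as expected for curves with no common component (the affine F_11-count falls short of the bound because intersections may lie at infinity, over extension fields, or carry multiplicity).


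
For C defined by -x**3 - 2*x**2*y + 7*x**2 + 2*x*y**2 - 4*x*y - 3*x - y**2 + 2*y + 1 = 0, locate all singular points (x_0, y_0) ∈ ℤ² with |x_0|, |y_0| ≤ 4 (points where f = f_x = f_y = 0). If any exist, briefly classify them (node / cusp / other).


Singular points: {(1, 2)}; classification: cusp.

Compute partial derivatives:
  f_x = -3*x**2 - 4*x*y + 14*x + 2*y**2 - 4*y - 3.
  f_y = -2*x**2 + 4*x*y - 4*x - 2*y + 2.
Scan x_0 ∈ {−4, ..., 4}. For each x_0, f_y(x_0, y) is a polynomial in y; find its integer roots y ∈ {−4, ..., 4}, then test f_x and f at those candidates.
  x = -4: f_y(-4, y) = -18*y - 14; no integer root y with |y| ≤ 4.
  x = -3: f_y(-3, y) = -14*y - 4; no integer root y with |y| ≤ 4.
  x = -2: f_y(-2, y) = 2 - 10*y; no integer root y with |y| ≤ 4.
  x = -1: f_y(-1, y) = 4 - 6*y; no integer root y with |y| ≤ 4.
  x = 0: f_y(0, y) = 2 - 2*y; vanishes at y ∈ {1}. (0, 1): f_x = -5 ≠ 0.
  x = 1: f_y(1, y) = 2*y - 4; vanishes at y ∈ {2}. (1, 2): f_x = 0, f = 0 — SINGULAR.
  x = 2: f_y(2, y) = 6*y - 14; no integer root y with |y| ≤ 4.
  x = 3: f_y(3, y) = 10*y - 28; no integer root y with |y| ≤ 4.
  x = 4: f_y(4, y) = 14*y - 46; no integer root y with |y| ≤ 4.
Only singular point on the grid: (1, 2).
Classify: substitute x = 1 + u, y = 2 + v and expand: f = -u**3 - 2*u**2*v + 2*u*v**2 + v**2.
No constant or linear terms (consistent with a singular point). Quadratic part: v**2. Cubic part: -u**3 - 2*u**2*v + 2*u*v**2.
The quadratic part v**2 is a perfect square, so there is a single (double) tangent line v = 0, i.e. y = 2. Restricting the cubic part to that line (v = 0) leaves -u**3 ≠ 0, so f is not divisible by v and the branch is v² ≈ u**3 to lowest order — this is a cusp.
Classification: cusp.


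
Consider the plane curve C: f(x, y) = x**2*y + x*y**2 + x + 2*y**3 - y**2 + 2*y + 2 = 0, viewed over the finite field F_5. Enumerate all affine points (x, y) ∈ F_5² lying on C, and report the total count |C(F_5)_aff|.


Affine F_5-points: {(0, 1), (1, 2), (2, 3), (3, 0), (3, 1), (3, 3), (4, 2)}; count = 7.

For each of the 25 pairs (x, y) ∈ F_5², evaluate f(x, y) mod 5. Record the zeros.
  x = 0: [0↦2, 1↦0, 2↦3, 3↦3, 4↦2]  zeros at y ∈ {1}
  x = 1: [0↦3, 1↦3, 2↦0, 3↦1, 4↦3]  zeros at y ∈ {2}
  x = 2: [0↦4, 1↦3, 2↦1, 3↦0, 4↦2]  zeros at y ∈ {3}
  x = 3: [0↦0, 1↦0, 2↦1, 3↦0, 4↦4]  zeros at y ∈ {0, 1, 3}
  x = 4: [0↦1, 1↦4, 2↦0, 3↦1, 4↦4]  zeros at y ∈ {2}
Collecting zeros: affine points = {(0, 1), (1, 2), (2, 3), (3, 0), (3, 1), (3, 3), (4, 2)}.
Total count |C(F_5)_aff| = 7.


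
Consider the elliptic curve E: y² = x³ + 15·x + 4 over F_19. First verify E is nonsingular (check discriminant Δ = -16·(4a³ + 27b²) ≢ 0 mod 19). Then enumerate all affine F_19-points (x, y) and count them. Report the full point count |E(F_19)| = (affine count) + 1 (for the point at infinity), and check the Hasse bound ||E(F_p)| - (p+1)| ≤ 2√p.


Affine points = {(0, 2), (0, 17), (1, 1), (1, 18), (2, 2), (2, 17), (3, 0), (6, 5), (6, 14), (8, 3), (8, 16), (17, 2), (17, 17), (18, 8), (18, 11)}; affine count = 15; |E(F_19)| = 16.

Discriminant check: Δ ∝ 4a³ + 27b² = 4·15³ + 27·4² = 4·3375 + 27·16 ≡ 5 (mod 19). Nonzero ⇒ E is nonsingular.
For each x ∈ F_19, compute rhs = x³ + 15·x + 4 mod 19, then count y ∈ F_19 with y² ≡ rhs.
  x = 0: rhs = 4, matching y values: 2, 17 (2 points).
  x = 1: rhs = 1, matching y values: 1, 18 (2 points).
  x = 2: rhs = 4, matching y values: 2, 17 (2 points).
  x = 3: rhs = 0, matching y values: 0 (1 points).
  x = 4: rhs = 14, matching y values: none (0 points).
  x = 5: rhs = 14, matching y values: none (0 points).
  x = 6: rhs = 6, matching y values: 5, 14 (2 points).
  x = 7: rhs = 15, matching y values: none (0 points).
  x = 8: rhs = 9, matching y values: 3, 16 (2 points).
  x = 9: rhs = 13, matching y values: none (0 points).
  x = 10: rhs = 14, matching y values: none (0 points).
  x = 11: rhs = 18, matching y values: none (0 points).
  x = 12: rhs = 12, matching y values: none (0 points).
  x = 13: rhs = 2, matching y values: none (0 points).
  x = 14: rhs = 13, matching y values: none (0 points).
  x = 15: rhs = 13, matching y values: none (0 points).
  x = 16: rhs = 8, matching y values: none (0 points).
  x = 17: rhs = 4, matching y values: 2, 17 (2 points).
  x = 18: rhs = 7, matching y values: 8, 11 (2 points).
Total affine count: 15.
Full point count |E(F_19)| = 15 + 1 = 16.
Hasse bound: |16 − (19+1)| = |-4| = 4 ≤ 2√19 ≈ 8.7178 ✓.


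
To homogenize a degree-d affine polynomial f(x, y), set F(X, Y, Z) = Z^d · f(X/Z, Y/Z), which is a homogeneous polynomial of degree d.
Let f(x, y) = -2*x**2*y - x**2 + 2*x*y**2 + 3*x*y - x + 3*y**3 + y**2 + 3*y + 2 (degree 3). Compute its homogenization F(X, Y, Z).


F(X, Y, Z) = -2*X**2*Y - X**2*Z + 2*X*Y**2 + 3*X*Y*Z - X*Z**2 + 3*Y**3 + Y**2*Z + 3*Y*Z**2 + 2*Z**3

deg(f) = 3.
Substitute x = X/Z, y = Y/Z into f, then multiply by Z^3.
  monomial -2·x^2·y^1 ↦ -2·X^2·Y^1·Z^0.
  monomial -1·x^2·y^0 ↦ -1·X^2·Y^0·Z^1.
  monomial 2·x^1·y^2 ↦ 2·X^1·Y^2·Z^0.
  monomial 3·x^1·y^1 ↦ 3·X^1·Y^1·Z^1.
  monomial -1·x^1·y^0 ↦ -1·X^1·Y^0·Z^2.
  monomial 3·x^0·y^3 ↦ 3·X^0·Y^3·Z^0.
  monomial 1·x^0·y^2 ↦ 1·X^0·Y^2·Z^1.
  monomial 3·x^0·y^1 ↦ 3·X^0·Y^1·Z^2.
  monomial 2·x^0·y^0 ↦ 2·X^0·Y^0·Z^3.
Collecting: F(X, Y, Z) = -2*X**2*Y - X**2*Z + 2*X*Y**2 + 3*X*Y*Z - X*Z**2 + 3*Y**3 + Y**2*Z + 3*Y*Z**2 + 2*Z**3.


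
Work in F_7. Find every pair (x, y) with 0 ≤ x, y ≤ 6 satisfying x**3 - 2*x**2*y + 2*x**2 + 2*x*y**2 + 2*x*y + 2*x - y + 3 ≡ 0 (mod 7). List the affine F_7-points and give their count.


Affine F_7-points: {(0, 3), (1, 2), (2, 5), (3, 4), (4, 5), (4, 6)}; count = 6.

For each of the 49 pairs (x, y) ∈ F_7², evaluate f(x, y) mod 7. Record the zeros.
  x = 0: [0↦3, 1↦2, 2↦1, 3↦0, 4↦6, 5↦5, 6↦4]  zeros at y ∈ {3}
  x = 1: [0↦1, 1↦2, 2↦0, 3↦2, 4↦1, 5↦4, 6↦4]  zeros at y ∈ {2}
  x = 2: [0↦2, 1↦1, 2↦1, 3↦2, 4↦4, 5↦0, 6↦4]  zeros at y ∈ {5}
  x = 3: [0↦5, 1↦5, 2↦3, 3↦6, 4↦0, 5↦6, 6↦3]  zeros at y ∈ {4}
  x = 4: [0↦2, 1↦6, 2↦5, 3↦6, 4↦2, 5↦0, 6↦0]  zeros at y ∈ {5, 6}
  x = 5: [0↦6, 1↦3, 2↦6, 3↦1, 4↦2, 5↦2, 6↦1]  zeros at y ∈ ∅
  x = 6: [0↦2, 1↦2, 2↦5, 3↦4, 4↦6, 5↦4, 6↦5]  zeros at y ∈ ∅
Collecting zeros: affine points = {(0, 3), (1, 2), (2, 5), (3, 4), (4, 5), (4, 6)}.
Total count |C(F_7)_aff| = 6.


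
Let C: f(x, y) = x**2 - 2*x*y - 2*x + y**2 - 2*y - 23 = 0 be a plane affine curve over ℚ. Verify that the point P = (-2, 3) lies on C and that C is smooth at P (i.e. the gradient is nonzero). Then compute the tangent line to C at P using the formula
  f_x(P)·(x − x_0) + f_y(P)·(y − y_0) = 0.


Tangent line at P: -12*x + 8*y - 48 = 0.

Step 1: f(-2, 3) = 0, so P lies on C.
Step 2: partial derivatives
  f_x(x, y) = 2*x - 2*y - 2, f_y(x, y) = -2*x + 2*y - 2.
  f_x(P) = -12, f_y(P) = 8 (gradient nonzero, so P is smooth).
Step 3: tangent line at P: -12·(x − -2) + 8·(y − 3) = 0.
Expanding: -12*x + 8*y - 48 = 0.


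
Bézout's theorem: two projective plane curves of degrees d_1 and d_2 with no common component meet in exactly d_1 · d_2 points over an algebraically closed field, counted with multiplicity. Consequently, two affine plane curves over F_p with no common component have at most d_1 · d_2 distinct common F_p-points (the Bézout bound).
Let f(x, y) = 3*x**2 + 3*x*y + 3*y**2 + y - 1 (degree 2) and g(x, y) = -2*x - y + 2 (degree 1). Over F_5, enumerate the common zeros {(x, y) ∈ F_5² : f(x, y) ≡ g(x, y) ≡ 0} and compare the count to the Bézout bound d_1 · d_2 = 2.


Common zeros: ∅; count = 0; Bézout bound = 2.

deg(f) = 2, deg(g) = 1, so Bézout bound = 2.
Scan x ∈ F_5. For each x, list the y ∈ F_5 with f(x, y) ≡ 0 and those with g(x, y) ≡ 0 (mod 5); the common zeros in that column are the intersection.
  x = 0: f ≡ 0 at y ∈ ∅; g ≡ 0 at y ∈ {2}; common: ∅.
  x = 1: f ≡ 0 at y ∈ ∅; g ≡ 0 at y ∈ {0}; common: ∅.
  x = 2: f ≡ 0 at y ∈ ∅; g ≡ 0 at y ∈ {3}; common: ∅.
  x = 3: f ≡ 0 at y ∈ ∅; g ≡ 0 at y ∈ {1}; common: ∅.
  x = 4: f ≡ 0 at y ∈ {2}; g ≡ 0 at y ∈ {4}; common: ∅.
Collecting: common zeros = ∅, so the count is 0.
Comparison with the Bézout bound: 0 ≤ 2 = deg(f)·deg(g), as expected for curves with no common component (the affine F_5-count falls short of the bound because intersections may lie at infinity, over extension fields, or carry multiplicity).


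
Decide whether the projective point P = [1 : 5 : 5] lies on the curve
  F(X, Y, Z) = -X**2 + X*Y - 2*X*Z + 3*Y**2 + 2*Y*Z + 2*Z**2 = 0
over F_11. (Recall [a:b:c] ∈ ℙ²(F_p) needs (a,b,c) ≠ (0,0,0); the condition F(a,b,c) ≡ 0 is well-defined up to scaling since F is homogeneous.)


F(1,5,5) ≡ 4 (mod 11); P is NOT on the curve.

Evaluate F(1, 5, 5) term-by-term (mod 11).
  -X**2 ↦ -1·1·1·1 = -1
  X*Y ↦ 1·1·5·1 = 5
  -2*X*Z ↦ -2·1·1·5 = -10
  3*Y**2 ↦ 3·1·25·1 = 75
  2*Y*Z ↦ 2·1·5·5 = 50
  2*Z**2 ↦ 2·1·1·25 = 50
Sum: F(1, 5, 5) = (-1) + (5) + (-10) + (75) + (50) + (50) = 169.
Reducing mod 11: 169 ≡ 4 (mod 11).
Since F(a, b, c) ≡ 4 ≠ 0 (mod 11), P does NOT lie on the curve.


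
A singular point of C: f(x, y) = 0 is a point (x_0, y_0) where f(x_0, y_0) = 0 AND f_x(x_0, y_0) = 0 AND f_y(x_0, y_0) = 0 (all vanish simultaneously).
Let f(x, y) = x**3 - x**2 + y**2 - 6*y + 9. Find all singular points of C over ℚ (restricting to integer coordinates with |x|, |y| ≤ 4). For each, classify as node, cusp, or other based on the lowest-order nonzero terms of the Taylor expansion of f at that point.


Singular points: {(0, 3)}; classification: node.

Compute partial derivatives:
  f_x = 3*x**2 - 2*x.
  f_y = 2*y - 6.
Scan x_0 ∈ {−4, ..., 4}. For each x_0, f_y(x_0, y) is a polynomial in y; find its integer roots y ∈ {−4, ..., 4}, then test f_x and f at those candidates.
  x = -4: f_y(-4, y) = 2*y - 6; vanishes at y ∈ {3}. (-4, 3): f_x = 56 ≠ 0.
  x = -3: f_y(-3, y) = 2*y - 6; vanishes at y ∈ {3}. (-3, 3): f_x = 33 ≠ 0.
  x = -2: f_y(-2, y) = 2*y - 6; vanishes at y ∈ {3}. (-2, 3): f_x = 16 ≠ 0.
  x = -1: f_y(-1, y) = 2*y - 6; vanishes at y ∈ {3}. (-1, 3): f_x = 5 ≠ 0.
  x = 0: f_y(0, y) = 2*y - 6; vanishes at y ∈ {3}. (0, 3): f_x = 0, f = 0 — SINGULAR.
  x = 1: f_y(1, y) = 2*y - 6; vanishes at y ∈ {3}. (1, 3): f_x = 1 ≠ 0.
  x = 2: f_y(2, y) = 2*y - 6; vanishes at y ∈ {3}. (2, 3): f_x = 8 ≠ 0.
  x = 3: f_y(3, y) = 2*y - 6; vanishes at y ∈ {3}. (3, 3): f_x = 21 ≠ 0.
  x = 4: f_y(4, y) = 2*y - 6; vanishes at y ∈ {3}. (4, 3): f_x = 40 ≠ 0.
Only singular point on the grid: (0, 3).
Classify: substitute x = 0 + u, y = 3 + v and expand: f = u**3 - u**2 + v**2.
No constant or linear terms (consistent with a singular point). Quadratic part: -u**2 + v**2. Cubic part: u**3.
The quadratic part v**2 - u**2 = (v − u)(v + u) splits into two distinct linear factors, so there are two distinct tangent lines y − 3 = ±(x − 0) — this is a node (ordinary double point).
Classification: node.


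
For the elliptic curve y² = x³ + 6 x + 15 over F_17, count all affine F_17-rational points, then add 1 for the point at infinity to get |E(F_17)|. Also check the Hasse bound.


Affine points = {(0, 7), (0, 10), (2, 1), (2, 16), (3, 3), (3, 14), (4, 1), (4, 16), (5, 0), (7, 3), (7, 14), (9, 4), (9, 13), (10, 2), (10, 15), (11, 1), (11, 16), (12, 8), (12, 9), (14, 2), (14, 15), (16, 5), (16, 12)}; affine count = 23; |E(F_17)| = 24.

Discriminant check: Δ ∝ 4a³ + 27b² = 4·6³ + 27·15² = 4·216 + 27·225 ≡ 3 (mod 17). Nonzero ⇒ E is nonsingular.
For each x ∈ F_17, compute rhs = x³ + 6·x + 15 mod 17, then count y ∈ F_17 with y² ≡ rhs.
  x = 0: rhs = 15, matching y values: 7, 10 (2 points).
  x = 1: rhs = 5, matching y values: none (0 points).
  x = 2: rhs = 1, matching y values: 1, 16 (2 points).
  x = 3: rhs = 9, matching y values: 3, 14 (2 points).
  x = 4: rhs = 1, matching y values: 1, 16 (2 points).
  x = 5: rhs = 0, matching y values: 0 (1 points).
  x = 6: rhs = 12, matching y values: none (0 points).
  x = 7: rhs = 9, matching y values: 3, 14 (2 points).
  x = 8: rhs = 14, matching y values: none (0 points).
  x = 9: rhs = 16, matching y values: 4, 13 (2 points).
  x = 10: rhs = 4, matching y values: 2, 15 (2 points).
  x = 11: rhs = 1, matching y values: 1, 16 (2 points).
  x = 12: rhs = 13, matching y values: 8, 9 (2 points).
  x = 13: rhs = 12, matching y values: none (0 points).
  x = 14: rhs = 4, matching y values: 2, 15 (2 points).
  x = 15: rhs = 12, matching y values: none (0 points).
  x = 16: rhs = 8, matching y values: 5, 12 (2 points).
Total affine count: 23.
Full point count |E(F_17)| = 23 + 1 = 24.
Hasse bound: |24 − (17+1)| = |6| = 6 ≤ 2√17 ≈ 8.2462 ✓.


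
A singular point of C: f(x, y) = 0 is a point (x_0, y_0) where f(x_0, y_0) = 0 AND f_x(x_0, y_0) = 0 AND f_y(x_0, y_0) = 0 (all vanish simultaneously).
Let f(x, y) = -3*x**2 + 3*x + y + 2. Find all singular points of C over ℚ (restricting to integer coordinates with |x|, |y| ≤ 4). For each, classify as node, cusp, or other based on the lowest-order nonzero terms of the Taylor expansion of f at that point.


No singular points in the scanned grid; C is smooth there.

Compute partial derivatives:
  f_x = 3 - 6*x.
  f_y = 1.
f_y = 1 is a nonzero constant, so f_y never vanishes: no point (x, y) can satisfy f = f_x = f_y = 0. In particular no (x, y) ∈ {−4, ..., 4}² is singular; the curve is smooth.


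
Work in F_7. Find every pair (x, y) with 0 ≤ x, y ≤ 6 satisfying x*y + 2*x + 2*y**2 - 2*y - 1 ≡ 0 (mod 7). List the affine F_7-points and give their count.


Affine F_7-points: {(1, 2), (2, 3), (2, 4), (4, 0), (4, 6), (5, 1)}; count = 6.

For each of the 49 pairs (x, y) ∈ F_7², evaluate f(x, y) mod 7. Record the zeros.
  x = 0: [0↦6, 1↦6, 2↦3, 3↦4, 4↦2, 5↦4, 6↦3]  zeros at y ∈ ∅
  x = 1: [0↦1, 1↦2, 2↦0, 3↦2, 4↦1, 5↦4, 6↦4]  zeros at y ∈ {2}
  x = 2: [0↦3, 1↦5, 2↦4, 3↦0, 4↦0, 5↦4, 6↦5]  zeros at y ∈ {3, 4}
  x = 3: [0↦5, 1↦1, 2↦1, 3↦5, 4↦6, 5↦4, 6↦6]  zeros at y ∈ ∅
  x = 4: [0↦0, 1↦4, 2↦5, 3↦3, 4↦5, 5↦4, 6↦0]  zeros at y ∈ {0, 6}
  x = 5: [0↦2, 1↦0, 2↦2, 3↦1, 4↦4, 5↦4, 6↦1]  zeros at y ∈ {1}
  x = 6: [0↦4, 1↦3, 2↦6, 3↦6, 4↦3, 5↦4, 6↦2]  zeros at y ∈ ∅
Collecting zeros: affine points = {(1, 2), (2, 3), (2, 4), (4, 0), (4, 6), (5, 1)}.
Total count |C(F_7)_aff| = 6.


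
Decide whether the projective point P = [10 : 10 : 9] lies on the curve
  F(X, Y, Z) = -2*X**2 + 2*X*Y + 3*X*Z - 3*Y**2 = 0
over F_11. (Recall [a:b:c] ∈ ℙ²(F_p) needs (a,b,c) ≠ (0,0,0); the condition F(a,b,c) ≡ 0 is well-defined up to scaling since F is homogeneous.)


F(10,10,9) ≡ 3 (mod 11); P is NOT on the curve.

Evaluate F(10, 10, 9) term-by-term (mod 11).
  -2*X**2 ↦ -2·100·1·1 = -200
  2*X*Y ↦ 2·10·10·1 = 200
  3*X*Z ↦ 3·10·1·9 = 270
  -3*Y**2 ↦ -3·1·100·1 = -300
Sum: F(10, 10, 9) = (-200) + (200) + (270) + (-300) = -30.
Reducing mod 11: -30 ≡ 3 (mod 11).
Since F(a, b, c) ≡ 3 ≠ 0 (mod 11), P does NOT lie on the curve.


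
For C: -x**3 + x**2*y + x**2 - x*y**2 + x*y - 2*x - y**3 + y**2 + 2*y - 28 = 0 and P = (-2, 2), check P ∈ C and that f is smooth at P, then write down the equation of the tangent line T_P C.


Tangent line at P: -28*x + 4*y - 64 = 0.

Step 1: f(-2, 2) = 0, so P lies on C.
Step 2: partial derivatives
  f_x(x, y) = -3*x**2 + 2*x*y + 2*x - y**2 + y - 2, f_y(x, y) = x**2 - 2*x*y + x - 3*y**2 + 2*y + 2.
  f_x(P) = -28, f_y(P) = 4 (gradient nonzero, so P is smooth).
Step 3: tangent line at P: -28·(x − -2) + 4·(y − 2) = 0.
Expanding: -28*x + 4*y - 64 = 0.


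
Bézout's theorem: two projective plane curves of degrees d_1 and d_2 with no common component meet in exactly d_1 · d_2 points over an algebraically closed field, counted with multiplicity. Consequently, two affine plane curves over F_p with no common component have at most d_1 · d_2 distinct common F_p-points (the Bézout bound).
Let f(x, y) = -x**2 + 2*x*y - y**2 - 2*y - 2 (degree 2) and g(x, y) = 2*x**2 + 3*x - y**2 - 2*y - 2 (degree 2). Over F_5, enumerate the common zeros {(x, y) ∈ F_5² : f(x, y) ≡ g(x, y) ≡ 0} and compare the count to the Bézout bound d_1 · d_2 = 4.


Common zeros: {(0, 1), (0, 2)}; count = 2; Bézout bound = 4.

deg(f) = 2, deg(g) = 2, so Bézout bound = 4.
Scan x ∈ F_5. For each x, list the y ∈ F_5 with f(x, y) ≡ 0 and those with g(x, y) ≡ 0 (mod 5); the common zeros in that column are the intersection.
  x = 0: f ≡ 0 at y ∈ {1, 2}; g ≡ 0 at y ∈ {1, 2}; common: {1, 2}.
  x = 1: f ≡ 0 at y ∈ ∅; g ≡ 0 at y ∈ {1, 2}; common: ∅.
  x = 2: f ≡ 0 at y ∈ {1}; g ≡ 0 at y ∈ ∅; common: ∅.
  x = 3: f ≡ 0 at y ∈ ∅; g ≡ 0 at y ∈ {0, 3}; common: ∅.
  x = 4: f ≡ 0 at y ∈ {2, 4}; g ≡ 0 at y ∈ ∅; common: ∅.
Collecting: common zeros = {(0, 1), (0, 2)}, so the count is 2.
Comparison with the Bézout bound: 2 ≤ 4 = deg(f)·deg(g), as expected for curves with no common component (the affine F_5-count falls short of the bound because intersections may lie at infinity, over extension fields, or carry multiplicity).


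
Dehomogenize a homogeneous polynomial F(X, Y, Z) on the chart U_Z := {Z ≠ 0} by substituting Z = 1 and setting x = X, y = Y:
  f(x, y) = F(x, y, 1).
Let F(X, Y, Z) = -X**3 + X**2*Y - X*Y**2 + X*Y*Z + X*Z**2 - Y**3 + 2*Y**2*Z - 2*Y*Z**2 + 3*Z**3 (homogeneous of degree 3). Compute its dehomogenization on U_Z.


f(x, y) = -x**3 + x**2*y - x*y**2 + x*y + x - y**3 + 2*y**2 - 2*y + 3

On U_Z we set Z = 1. Each monomial c·X^i·Y^j·Z^k in F becomes c·x^i·y^j·1^k = c·x^i·y^j.
Substituting Z = 1: F(X, Y, 1) = -x**3 + x**2*y - x*y**2 + x*y + x - y**3 + 2*y**2 - 2*y + 3.
Note: deg(f) ≤ deg(F) = 3; strict inequality happens when F is divisible by Z (lost terms).


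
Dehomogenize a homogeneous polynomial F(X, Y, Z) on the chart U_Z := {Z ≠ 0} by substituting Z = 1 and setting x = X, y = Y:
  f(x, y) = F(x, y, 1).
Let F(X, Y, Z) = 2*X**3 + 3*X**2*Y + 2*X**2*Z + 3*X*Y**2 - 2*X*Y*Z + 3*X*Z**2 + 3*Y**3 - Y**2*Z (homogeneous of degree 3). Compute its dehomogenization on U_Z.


f(x, y) = 2*x**3 + 3*x**2*y + 2*x**2 + 3*x*y**2 - 2*x*y + 3*x + 3*y**3 - y**2

On U_Z we set Z = 1. Each monomial c·X^i·Y^j·Z^k in F becomes c·x^i·y^j·1^k = c·x^i·y^j.
Substituting Z = 1: F(X, Y, 1) = 2*x**3 + 3*x**2*y + 2*x**2 + 3*x*y**2 - 2*x*y + 3*x + 3*y**3 - y**2.
Note: deg(f) ≤ deg(F) = 3; strict inequality happens when F is divisible by Z (lost terms).


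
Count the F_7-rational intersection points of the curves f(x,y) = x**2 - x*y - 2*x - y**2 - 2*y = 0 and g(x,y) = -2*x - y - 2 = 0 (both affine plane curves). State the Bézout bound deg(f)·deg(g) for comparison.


Common zeros: {(0, 5), (3, 6)}; count = 2; Bézout bound = 2.

deg(f) = 2, deg(g) = 1, so Bézout bound = 2.
Scan x ∈ F_7. For each x, list the y ∈ F_7 with f(x, y) ≡ 0 and those with g(x, y) ≡ 0 (mod 7); the common zeros in that column are the intersection.
  x = 0: f ≡ 0 at y ∈ {0, 5}; g ≡ 0 at y ∈ {5}; common: {5}.
  x = 1: f ≡ 0 at y ∈ ∅; g ≡ 0 at y ∈ {3}; common: ∅.
  x = 2: f ≡ 0 at y ∈ {0, 3}; g ≡ 0 at y ∈ {1}; common: ∅.
  x = 3: f ≡ 0 at y ∈ {3, 6}; g ≡ 0 at y ∈ {6}; common: {6}.
  x = 4: f ≡ 0 at y ∈ ∅; g ≡ 0 at y ∈ {4}; common: ∅.
  x = 5: f ≡ 0 at y ∈ {1, 6}; g ≡ 0 at y ∈ {2}; common: ∅.
  x = 6: f ≡ 0 at y ∈ ∅; g ≡ 0 at y ∈ {0}; common: ∅.
Collecting: common zeros = {(0, 5), (3, 6)}, so the count is 2.
Comparison with the Bézout bound: 2 ≤ 2 = deg(f)·deg(g), as expected for curves with no common component (the bound is attained).


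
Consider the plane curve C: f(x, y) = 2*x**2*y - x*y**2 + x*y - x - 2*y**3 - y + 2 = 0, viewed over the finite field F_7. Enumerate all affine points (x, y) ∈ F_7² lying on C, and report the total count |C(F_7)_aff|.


Affine F_7-points: {(1, 1), (1, 3), (1, 6), (2, 0), (3, 1), (6, 3)}; count = 6.

For each of the 49 pairs (x, y) ∈ F_7², evaluate f(x, y) mod 7. Record the zeros.
  x = 0: [0↦2, 1↦6, 2↦5, 3↦1, 4↦3, 5↦6, 6↦5]  zeros at y ∈ ∅
  x = 1: [0↦1, 1↦0, 2↦6, 3↦0, 4↦5, 5↦2, 6↦0]  zeros at y ∈ {1, 3, 6}
  x = 2: [0↦0, 1↦5, 2↦1, 3↦4, 4↦2, 5↦4, 6↦5]  zeros at y ∈ {0}
  x = 3: [0↦6, 1↦0, 2↦4, 3↦6, 4↦1, 5↦5, 6↦6]  zeros at y ∈ {1}
  x = 4: [0↦5, 1↦6, 2↦1, 3↦6, 4↦2, 5↦5, 6↦3]  zeros at y ∈ ∅
  x = 5: [0↦4, 1↦2, 2↦6, 3↦4, 4↦5, 5↦4, 6↦3]  zeros at y ∈ ∅
  x = 6: [0↦3, 1↦2, 2↦5, 3↦0, 4↦3, 5↦2, 6↦6]  zeros at y ∈ {3}
Collecting zeros: affine points = {(1, 1), (1, 3), (1, 6), (2, 0), (3, 1), (6, 3)}.
Total count |C(F_7)_aff| = 6.


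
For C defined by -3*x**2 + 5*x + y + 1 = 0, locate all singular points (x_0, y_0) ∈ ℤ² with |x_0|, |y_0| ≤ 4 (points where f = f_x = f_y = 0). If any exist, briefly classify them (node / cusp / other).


No singular points in the scanned grid; C is smooth there.

Compute partial derivatives:
  f_x = 5 - 6*x.
  f_y = 1.
f_y = 1 is a nonzero constant, so f_y never vanishes: no point (x, y) can satisfy f = f_x = f_y = 0. In particular no (x, y) ∈ {−4, ..., 4}² is singular; the curve is smooth.


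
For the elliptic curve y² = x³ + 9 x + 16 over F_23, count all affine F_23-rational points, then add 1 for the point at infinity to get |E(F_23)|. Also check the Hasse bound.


Affine points = {(0, 4), (0, 19), (1, 7), (1, 16), (3, 1), (3, 22), (4, 1), (4, 22), (5, 5), (5, 18), (7, 10), (7, 13), (8, 5), (8, 18), (10, 5), (10, 18), (12, 9), (12, 14), (16, 1), (16, 22), (19, 10), (19, 13), (20, 10), (20, 13), (21, 6), (21, 17), (22, 11), (22, 12)}; affine count = 28; |E(F_23)| = 29.

Discriminant check: Δ ∝ 4a³ + 27b² = 4·9³ + 27·16² = 4·729 + 27·256 ≡ 7 (mod 23). Nonzero ⇒ E is nonsingular.
For each x ∈ F_23, compute rhs = x³ + 9·x + 16 mod 23, then count y ∈ F_23 with y² ≡ rhs.
  x = 0: rhs = 16, matching y values: 4, 19 (2 points).
  x = 1: rhs = 3, matching y values: 7, 16 (2 points).
  x = 2: rhs = 19, matching y values: none (0 points).
  x = 3: rhs = 1, matching y values: 1, 22 (2 points).
  x = 4: rhs = 1, matching y values: 1, 22 (2 points).
  x = 5: rhs = 2, matching y values: 5, 18 (2 points).
  x = 6: rhs = 10, matching y values: none (0 points).
  x = 7: rhs = 8, matching y values: 10, 13 (2 points).
  x = 8: rhs = 2, matching y values: 5, 18 (2 points).
  x = 9: rhs = 21, matching y values: none (0 points).
  x = 10: rhs = 2, matching y values: 5, 18 (2 points).
  x = 11: rhs = 20, matching y values: none (0 points).
  x = 12: rhs = 12, matching y values: 9, 14 (2 points).
  x = 13: rhs = 7, matching y values: none (0 points).
  x = 14: rhs = 11, matching y values: none (0 points).
  x = 15: rhs = 7, matching y values: none (0 points).
  x = 16: rhs = 1, matching y values: 1, 22 (2 points).
  x = 17: rhs = 22, matching y values: none (0 points).
  x = 18: rhs = 7, matching y values: none (0 points).
  x = 19: rhs = 8, matching y values: 10, 13 (2 points).
  x = 20: rhs = 8, matching y values: 10, 13 (2 points).
  x = 21: rhs = 13, matching y values: 6, 17 (2 points).
  x = 22: rhs = 6, matching y values: 11, 12 (2 points).
Total affine count: 28.
Full point count |E(F_23)| = 28 + 1 = 29.
Hasse bound: |29 − (23+1)| = |5| = 5 ≤ 2√23 ≈ 9.5917 ✓.


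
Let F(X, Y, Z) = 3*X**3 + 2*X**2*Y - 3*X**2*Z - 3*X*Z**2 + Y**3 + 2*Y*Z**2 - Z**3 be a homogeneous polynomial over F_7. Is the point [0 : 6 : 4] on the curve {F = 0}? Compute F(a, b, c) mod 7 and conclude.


F(0,6,4) ≡ 1 (mod 7); P is NOT on the curve.

Evaluate F(0, 6, 4) term-by-term (mod 7).
  3*X**3 ↦ 3·0·1·1 = 0
  2*X**2*Y ↦ 2·0·6·1 = 0
  -3*X**2*Z ↦ -3·0·1·4 = 0
  -3*X*Z**2 ↦ -3·0·1·16 = 0
  Y**3 ↦ 1·1·216·1 = 216
  2*Y*Z**2 ↦ 2·1·6·16 = 192
  -Z**3 ↦ -1·1·1·64 = -64
Sum: F(0, 6, 4) = (0) + (0) + (0) + (0) + (216) + (192) + (-64) = 344.
Reducing mod 7: 344 ≡ 1 (mod 7).
Since F(a, b, c) ≡ 1 ≠ 0 (mod 7), P does NOT lie on the curve.
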